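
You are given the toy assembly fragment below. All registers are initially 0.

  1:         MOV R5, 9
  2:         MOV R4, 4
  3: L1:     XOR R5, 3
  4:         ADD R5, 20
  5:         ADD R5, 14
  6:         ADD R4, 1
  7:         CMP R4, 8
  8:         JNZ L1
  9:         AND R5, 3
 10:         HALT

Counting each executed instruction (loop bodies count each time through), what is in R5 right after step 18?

after MOV R5, 9: R5=9
after MOV R4, 4: R4=4
after XOR R5, 3: R5=9^3=10
after ADD R5, 20: R5=10+20=30
after ADD R5, 14: R5=30+14=44
after ADD R4, 1: R4=4+1=5
CMP R4, 8  (cmp 5,8)
JNZ L1: taken
after XOR R5, 3: R5=44^3=47
after ADD R5, 20: R5=47+20=67
after ADD R5, 14: R5=67+14=81
after ADD R4, 1: R4=5+1=6
CMP R4, 8  (cmp 6,8)
JNZ L1: taken
after XOR R5, 3: R5=81^3=82
after ADD R5, 20: R5=82+20=102
after ADD R5, 14: R5=102+14=116
after ADD R4, 1: R4=6+1=7
After step 18: R5 = 116.

116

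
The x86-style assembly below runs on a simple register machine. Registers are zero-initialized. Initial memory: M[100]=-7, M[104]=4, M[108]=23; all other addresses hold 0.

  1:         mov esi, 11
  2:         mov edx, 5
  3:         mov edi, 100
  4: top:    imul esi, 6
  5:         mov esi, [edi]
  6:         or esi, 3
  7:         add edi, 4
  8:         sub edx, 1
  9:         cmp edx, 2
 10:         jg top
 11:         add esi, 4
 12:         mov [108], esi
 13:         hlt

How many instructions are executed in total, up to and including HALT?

after mov esi, 11: esi=11
after mov edx, 5: edx=5
after mov edi, 100: edi=100
after imul esi, 6: esi=11*6=66
after mov esi, [edi]: esi=M[100]=-7
after or esi, 3: esi=(-7)|3=-5
after add edi, 4: edi=100+4=104
after sub edx, 1: edx=5-1=4
cmp edx, 2  (cmp 4,2)
jg top: taken
after imul esi, 6: esi=(-5)*6=-30
after mov esi, [edi]: esi=M[104]=4
after or esi, 3: esi=4|3=7
after add edi, 4: edi=104+4=108
after sub edx, 1: edx=4-1=3
cmp edx, 2  (cmp 3,2)
jg top: taken
after imul esi, 6: esi=7*6=42
after mov esi, [edi]: esi=M[108]=23
after or esi, 3: esi=23|3=23
after add edi, 4: edi=108+4=112
after sub edx, 1: edx=3-1=2
cmp edx, 2  (cmp 2,2)
jg top: not taken
after add esi, 4: esi=23+4=27
mov [108], esi → M[108]=27
halt.
Total executed instructions: 27.

27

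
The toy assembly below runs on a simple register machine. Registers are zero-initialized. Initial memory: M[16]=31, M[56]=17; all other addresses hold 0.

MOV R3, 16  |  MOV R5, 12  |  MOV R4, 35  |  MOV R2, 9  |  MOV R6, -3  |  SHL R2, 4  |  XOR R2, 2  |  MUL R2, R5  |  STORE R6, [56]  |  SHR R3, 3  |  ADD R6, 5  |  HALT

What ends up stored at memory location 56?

R3=16
R5=12
R4=35
R2=9
R6=-3
R2=9<<4=144
R2=144^2=146
R2=146*12=1752
STORE R6, [56] → M[56]=-3
R3=16>>3=2
R6=(-3)+5=2
halt.

-3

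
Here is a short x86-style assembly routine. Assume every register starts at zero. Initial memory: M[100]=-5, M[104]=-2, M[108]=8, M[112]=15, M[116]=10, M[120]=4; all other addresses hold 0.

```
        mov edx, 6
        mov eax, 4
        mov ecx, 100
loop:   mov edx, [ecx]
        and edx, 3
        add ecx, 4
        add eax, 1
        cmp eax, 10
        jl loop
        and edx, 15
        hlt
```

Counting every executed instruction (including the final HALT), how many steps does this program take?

after mov edx, 6: edx=6
after mov eax, 4: eax=4
after mov ecx, 100: ecx=100
after mov edx, [ecx]: edx=M[100]=-5
after and edx, 3: edx=(-5)&3=3
after add ecx, 4: ecx=100+4=104
after add eax, 1: eax=4+1=5
cmp eax, 10  (cmp 5,10)
jl loop: taken
after mov edx, [ecx]: edx=M[104]=-2
after and edx, 3: edx=(-2)&3=2
after add ecx, 4: ecx=104+4=108
after add eax, 1: eax=5+1=6
cmp eax, 10  (cmp 6,10)
jl loop: taken
after mov edx, [ecx]: edx=M[108]=8
after and edx, 3: edx=8&3=0
after add ecx, 4: ecx=108+4=112
after add eax, 1: eax=6+1=7
cmp eax, 10  (cmp 7,10)
jl loop: taken
after mov edx, [ecx]: edx=M[112]=15
after and edx, 3: edx=15&3=3
after add ecx, 4: ecx=112+4=116
after add eax, 1: eax=7+1=8
cmp eax, 10  (cmp 8,10)
jl loop: taken
after mov edx, [ecx]: edx=M[116]=10
after and edx, 3: edx=10&3=2
after add ecx, 4: ecx=116+4=120
after add eax, 1: eax=8+1=9
cmp eax, 10  (cmp 9,10)
jl loop: taken
after mov edx, [ecx]: edx=M[120]=4
after and edx, 3: edx=4&3=0
after add ecx, 4: ecx=120+4=124
after add eax, 1: eax=9+1=10
cmp eax, 10  (cmp 10,10)
jl loop: not taken
after and edx, 15: edx=0&15=0
halt.
Total executed instructions: 41.

41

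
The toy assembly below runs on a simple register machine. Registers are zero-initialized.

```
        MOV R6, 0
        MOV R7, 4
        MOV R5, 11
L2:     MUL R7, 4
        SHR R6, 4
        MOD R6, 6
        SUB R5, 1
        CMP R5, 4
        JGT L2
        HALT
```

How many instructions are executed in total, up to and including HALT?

46

after MOV R6, 0: R6=0
after MOV R7, 4: R7=4
after MOV R5, 11: R5=11
after MUL R7, 4: R7=4*4=16
after SHR R6, 4: R6=0>>4=0
after MOD R6, 6: R6=0%6=0
after SUB R5, 1: R5=11-1=10
CMP R5, 4  (cmp 10,4)
JGT L2: taken
after MUL R7, 4: R7=16*4=64
after SHR R6, 4: R6=0>>4=0
after MOD R6, 6: R6=0%6=0
after SUB R5, 1: R5=10-1=9
CMP R5, 4  (cmp 9,4)
JGT L2: taken
after MUL R7, 4: R7=64*4=256
after SHR R6, 4: R6=0>>4=0
after MOD R6, 6: R6=0%6=0
after SUB R5, 1: R5=9-1=8
CMP R5, 4  (cmp 8,4)
JGT L2: taken
after MUL R7, 4: R7=256*4=1024
after SHR R6, 4: R6=0>>4=0
after MOD R6, 6: R6=0%6=0
after SUB R5, 1: R5=8-1=7
CMP R5, 4  (cmp 7,4)
JGT L2: taken
after MUL R7, 4: R7=1024*4=4096
after SHR R6, 4: R6=0>>4=0
after MOD R6, 6: R6=0%6=0
after SUB R5, 1: R5=7-1=6
CMP R5, 4  (cmp 6,4)
JGT L2: taken
after MUL R7, 4: R7=4096*4=16384
after SHR R6, 4: R6=0>>4=0
after MOD R6, 6: R6=0%6=0
after SUB R5, 1: R5=6-1=5
CMP R5, 4  (cmp 5,4)
JGT L2: taken
after MUL R7, 4: R7=16384*4=65536
after SHR R6, 4: R6=0>>4=0
after MOD R6, 6: R6=0%6=0
after SUB R5, 1: R5=5-1=4
CMP R5, 4  (cmp 4,4)
JGT L2: not taken
halt.
Total executed instructions: 46.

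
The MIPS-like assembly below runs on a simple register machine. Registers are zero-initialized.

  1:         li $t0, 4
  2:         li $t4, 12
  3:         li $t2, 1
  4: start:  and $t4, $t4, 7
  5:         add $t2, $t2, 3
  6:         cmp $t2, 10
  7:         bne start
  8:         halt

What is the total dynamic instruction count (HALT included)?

16

after li $t0, 4: $t0=4
after li $t4, 12: $t4=12
after li $t2, 1: $t2=1
after and $t4, $t4, 7: $t4=12&7=4
after add $t2, $t2, 3: $t2=1+3=4
cmp $t2, 10  (cmp 4,10)
bne start: taken
after and $t4, $t4, 7: $t4=4&7=4
after add $t2, $t2, 3: $t2=4+3=7
cmp $t2, 10  (cmp 7,10)
bne start: taken
after and $t4, $t4, 7: $t4=4&7=4
after add $t2, $t2, 3: $t2=7+3=10
cmp $t2, 10  (cmp 10,10)
bne start: not taken
halt.
Total executed instructions: 16.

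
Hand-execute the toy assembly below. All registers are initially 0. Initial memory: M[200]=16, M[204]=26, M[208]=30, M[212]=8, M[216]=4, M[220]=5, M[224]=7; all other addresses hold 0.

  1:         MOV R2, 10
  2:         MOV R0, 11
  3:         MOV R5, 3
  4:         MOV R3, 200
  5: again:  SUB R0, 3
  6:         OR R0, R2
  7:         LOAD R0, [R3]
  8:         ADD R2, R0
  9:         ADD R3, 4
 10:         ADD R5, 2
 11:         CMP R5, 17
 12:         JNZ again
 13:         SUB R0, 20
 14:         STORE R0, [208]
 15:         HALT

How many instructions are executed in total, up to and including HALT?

after MOV R2, 10: R2=10
after MOV R0, 11: R0=11
after MOV R5, 3: R5=3
after MOV R3, 200: R3=200
after SUB R0, 3: R0=11-3=8
after OR R0, R2: R0=8|10=10
after LOAD R0, [R3]: R0=M[200]=16
after ADD R2, R0: R2=10+16=26
after ADD R3, 4: R3=200+4=204
after ADD R5, 2: R5=3+2=5
CMP R5, 17  (cmp 5,17)
JNZ again: taken
after SUB R0, 3: R0=16-3=13
after OR R0, R2: R0=13|26=31
after LOAD R0, [R3]: R0=M[204]=26
after ADD R2, R0: R2=26+26=52
after ADD R3, 4: R3=204+4=208
after ADD R5, 2: R5=5+2=7
CMP R5, 17  (cmp 7,17)
JNZ again: taken
after SUB R0, 3: R0=26-3=23
after OR R0, R2: R0=23|52=55
after LOAD R0, [R3]: R0=M[208]=30
after ADD R2, R0: R2=52+30=82
after ADD R3, 4: R3=208+4=212
after ADD R5, 2: R5=7+2=9
CMP R5, 17  (cmp 9,17)
JNZ again: taken
after SUB R0, 3: R0=30-3=27
after OR R0, R2: R0=27|82=91
after LOAD R0, [R3]: R0=M[212]=8
after ADD R2, R0: R2=82+8=90
after ADD R3, 4: R3=212+4=216
after ADD R5, 2: R5=9+2=11
CMP R5, 17  (cmp 11,17)
JNZ again: taken
after SUB R0, 3: R0=8-3=5
after OR R0, R2: R0=5|90=95
after LOAD R0, [R3]: R0=M[216]=4
after ADD R2, R0: R2=90+4=94
after ADD R3, 4: R3=216+4=220
after ADD R5, 2: R5=11+2=13
CMP R5, 17  (cmp 13,17)
JNZ again: taken
after SUB R0, 3: R0=4-3=1
after OR R0, R2: R0=1|94=95
after LOAD R0, [R3]: R0=M[220]=5
after ADD R2, R0: R2=94+5=99
after ADD R3, 4: R3=220+4=224
after ADD R5, 2: R5=13+2=15
CMP R5, 17  (cmp 15,17)
JNZ again: taken
after SUB R0, 3: R0=5-3=2
after OR R0, R2: R0=2|99=99
after LOAD R0, [R3]: R0=M[224]=7
after ADD R2, R0: R2=99+7=106
after ADD R3, 4: R3=224+4=228
after ADD R5, 2: R5=15+2=17
CMP R5, 17  (cmp 17,17)
JNZ again: not taken
after SUB R0, 20: R0=7-20=-13
STORE R0, [208] → M[208]=-13
halt.
Total executed instructions: 63.

63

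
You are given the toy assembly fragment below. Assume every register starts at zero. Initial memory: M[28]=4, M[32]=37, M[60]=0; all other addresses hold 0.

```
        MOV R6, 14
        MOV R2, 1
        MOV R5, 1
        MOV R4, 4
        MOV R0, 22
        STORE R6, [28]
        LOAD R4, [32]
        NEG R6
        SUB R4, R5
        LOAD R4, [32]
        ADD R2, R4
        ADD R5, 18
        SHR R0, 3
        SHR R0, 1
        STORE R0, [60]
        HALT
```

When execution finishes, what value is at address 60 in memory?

after MOV R6, 14: R6=14
after MOV R2, 1: R2=1
after MOV R5, 1: R5=1
after MOV R4, 4: R4=4
after MOV R0, 22: R0=22
STORE R6, [28] → M[28]=14
after LOAD R4, [32]: R4=M[32]=37
after NEG R6: R6=-(14)=-14
after SUB R4, R5: R4=37-1=36
after LOAD R4, [32]: R4=M[32]=37
after ADD R2, R4: R2=1+37=38
after ADD R5, 18: R5=1+18=19
after SHR R0, 3: R0=22>>3=2
after SHR R0, 1: R0=2>>1=1
STORE R0, [60] → M[60]=1
halt.

1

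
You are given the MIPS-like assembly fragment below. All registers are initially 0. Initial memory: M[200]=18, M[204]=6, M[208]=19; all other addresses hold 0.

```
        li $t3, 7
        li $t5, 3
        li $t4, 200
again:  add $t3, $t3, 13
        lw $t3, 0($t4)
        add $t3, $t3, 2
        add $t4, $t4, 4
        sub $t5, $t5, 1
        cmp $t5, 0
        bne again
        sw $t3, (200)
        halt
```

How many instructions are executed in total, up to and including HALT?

26

$t3=7
$t5=3
$t4=200
$t3=7+13=20
$t3=M[200]=18
$t3=18+2=20
$t4=200+4=204
$t5=3-1=2
cmp $t5, 0  (cmp 2,0)
bne again: taken
$t3=20+13=33
$t3=M[204]=6
$t3=6+2=8
$t4=204+4=208
$t5=2-1=1
cmp $t5, 0  (cmp 1,0)
bne again: taken
$t3=8+13=21
$t3=M[208]=19
$t3=19+2=21
$t4=208+4=212
$t5=1-1=0
cmp $t5, 0  (cmp 0,0)
bne again: not taken
sw $t3, (200) → M[200]=21
halt.
Total executed instructions: 26.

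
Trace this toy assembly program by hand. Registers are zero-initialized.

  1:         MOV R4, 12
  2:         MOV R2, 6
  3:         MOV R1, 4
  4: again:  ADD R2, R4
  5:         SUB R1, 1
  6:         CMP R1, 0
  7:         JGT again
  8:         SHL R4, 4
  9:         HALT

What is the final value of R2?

54

MOV R4, 12 → R4=12
MOV R2, 6 → R2=6
MOV R1, 4 → R1=4
ADD R2, R4 → R2=6+12=18
SUB R1, 1 → R1=4-1=3
CMP R1, 0  (cmp 3,0)
JGT again: taken
ADD R2, R4 → R2=18+12=30
SUB R1, 1 → R1=3-1=2
CMP R1, 0  (cmp 2,0)
JGT again: taken
ADD R2, R4 → R2=30+12=42
SUB R1, 1 → R1=2-1=1
CMP R1, 0  (cmp 1,0)
JGT again: taken
ADD R2, R4 → R2=42+12=54
SUB R1, 1 → R1=1-1=0
CMP R1, 0  (cmp 0,0)
JGT again: not taken
SHL R4, 4 → R4=12<<4=192
halt.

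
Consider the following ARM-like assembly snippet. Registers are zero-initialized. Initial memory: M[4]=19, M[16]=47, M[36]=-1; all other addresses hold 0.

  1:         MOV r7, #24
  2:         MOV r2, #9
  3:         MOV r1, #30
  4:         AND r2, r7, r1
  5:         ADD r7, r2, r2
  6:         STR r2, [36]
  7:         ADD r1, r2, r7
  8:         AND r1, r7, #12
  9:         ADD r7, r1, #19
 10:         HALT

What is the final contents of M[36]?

24

MOV r7, #24 → r7=24
MOV r2, #9 → r2=9
MOV r1, #30 → r1=30
AND r2, r7, r1 → r2=24&30=24
ADD r7, r2, r2 → r7=24+24=48
STR r2, [36] → M[36]=24
ADD r1, r2, r7 → r1=24+48=72
AND r1, r7, #12 → r1=48&12=0
ADD r7, r1, #19 → r7=0+19=19
halt.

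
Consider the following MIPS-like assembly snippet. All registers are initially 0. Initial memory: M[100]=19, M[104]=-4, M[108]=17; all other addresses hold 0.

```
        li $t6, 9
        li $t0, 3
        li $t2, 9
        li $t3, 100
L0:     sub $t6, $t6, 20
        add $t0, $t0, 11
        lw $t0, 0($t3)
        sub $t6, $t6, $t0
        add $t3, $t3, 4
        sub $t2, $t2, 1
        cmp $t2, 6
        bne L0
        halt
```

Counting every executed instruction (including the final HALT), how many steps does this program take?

li $t6, 9 → $t6=9
li $t0, 3 → $t0=3
li $t2, 9 → $t2=9
li $t3, 100 → $t3=100
sub $t6, $t6, 20 → $t6=9-20=-11
add $t0, $t0, 11 → $t0=3+11=14
lw $t0, 0($t3) → $t0=M[100]=19
sub $t6, $t6, $t0 → $t6=(-11)-19=-30
add $t3, $t3, 4 → $t3=100+4=104
sub $t2, $t2, 1 → $t2=9-1=8
cmp $t2, 6  (cmp 8,6)
bne L0: taken
sub $t6, $t6, 20 → $t6=(-30)-20=-50
add $t0, $t0, 11 → $t0=19+11=30
lw $t0, 0($t3) → $t0=M[104]=-4
sub $t6, $t6, $t0 → $t6=(-50)-(-4)=-46
add $t3, $t3, 4 → $t3=104+4=108
sub $t2, $t2, 1 → $t2=8-1=7
cmp $t2, 6  (cmp 7,6)
bne L0: taken
sub $t6, $t6, 20 → $t6=(-46)-20=-66
add $t0, $t0, 11 → $t0=(-4)+11=7
lw $t0, 0($t3) → $t0=M[108]=17
sub $t6, $t6, $t0 → $t6=(-66)-17=-83
add $t3, $t3, 4 → $t3=108+4=112
sub $t2, $t2, 1 → $t2=7-1=6
cmp $t2, 6  (cmp 6,6)
bne L0: not taken
halt.
Total executed instructions: 29.

29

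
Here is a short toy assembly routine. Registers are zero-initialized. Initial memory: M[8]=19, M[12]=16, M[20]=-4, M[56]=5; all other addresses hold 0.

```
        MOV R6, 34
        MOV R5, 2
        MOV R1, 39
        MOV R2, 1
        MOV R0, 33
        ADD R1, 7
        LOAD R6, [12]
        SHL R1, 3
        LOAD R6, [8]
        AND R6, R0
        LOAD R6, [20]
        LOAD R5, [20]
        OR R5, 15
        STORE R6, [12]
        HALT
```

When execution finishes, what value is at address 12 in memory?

-4

after MOV R6, 34: R6=34
after MOV R5, 2: R5=2
after MOV R1, 39: R1=39
after MOV R2, 1: R2=1
after MOV R0, 33: R0=33
after ADD R1, 7: R1=39+7=46
after LOAD R6, [12]: R6=M[12]=16
after SHL R1, 3: R1=46<<3=368
after LOAD R6, [8]: R6=M[8]=19
after AND R6, R0: R6=19&33=1
after LOAD R6, [20]: R6=M[20]=-4
after LOAD R5, [20]: R5=M[20]=-4
after OR R5, 15: R5=(-4)|15=-1
STORE R6, [12] → M[12]=-4
halt.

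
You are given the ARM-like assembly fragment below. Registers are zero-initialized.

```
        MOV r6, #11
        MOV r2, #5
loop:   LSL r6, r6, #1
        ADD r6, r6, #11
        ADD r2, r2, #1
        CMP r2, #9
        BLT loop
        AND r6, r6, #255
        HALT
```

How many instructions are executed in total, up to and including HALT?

24

MOV r6, #11 → r6=11
MOV r2, #5 → r2=5
LSL r6, r6, #1 → r6=11<<1=22
ADD r6, r6, #11 → r6=22+11=33
ADD r2, r2, #1 → r2=5+1=6
CMP r2, #9  (cmp 6,9)
BLT loop: taken
LSL r6, r6, #1 → r6=33<<1=66
ADD r6, r6, #11 → r6=66+11=77
ADD r2, r2, #1 → r2=6+1=7
CMP r2, #9  (cmp 7,9)
BLT loop: taken
LSL r6, r6, #1 → r6=77<<1=154
ADD r6, r6, #11 → r6=154+11=165
ADD r2, r2, #1 → r2=7+1=8
CMP r2, #9  (cmp 8,9)
BLT loop: taken
LSL r6, r6, #1 → r6=165<<1=330
ADD r6, r6, #11 → r6=330+11=341
ADD r2, r2, #1 → r2=8+1=9
CMP r2, #9  (cmp 9,9)
BLT loop: not taken
AND r6, r6, #255 → r6=341&255=85
halt.
Total executed instructions: 24.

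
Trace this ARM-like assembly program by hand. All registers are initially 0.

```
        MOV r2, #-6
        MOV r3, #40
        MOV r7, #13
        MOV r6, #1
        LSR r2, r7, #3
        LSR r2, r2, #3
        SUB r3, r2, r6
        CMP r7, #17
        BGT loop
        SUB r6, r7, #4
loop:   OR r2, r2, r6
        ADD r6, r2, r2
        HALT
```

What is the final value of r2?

9

MOV r2, #-6 → r2=-6
MOV r3, #40 → r3=40
MOV r7, #13 → r7=13
MOV r6, #1 → r6=1
LSR r2, r7, #3 → r2=13>>3=1
LSR r2, r2, #3 → r2=1>>3=0
SUB r3, r2, r6 → r3=0-1=-1
CMP r7, #17  (cmp 13,17)
BGT loop: not taken
SUB r6, r7, #4 → r6=13-4=9
OR r2, r2, r6 → r2=0|9=9
ADD r6, r2, r2 → r6=9+9=18
halt.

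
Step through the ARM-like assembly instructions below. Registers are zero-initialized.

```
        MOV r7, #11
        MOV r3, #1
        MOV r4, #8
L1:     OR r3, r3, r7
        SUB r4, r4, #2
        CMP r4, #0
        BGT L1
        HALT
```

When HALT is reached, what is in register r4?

0

r7=11
r3=1
r4=8
r3=1|11=11
r4=8-2=6
CMP r4, #0  (cmp 6,0)
BGT L1: taken
r3=11|11=11
r4=6-2=4
CMP r4, #0  (cmp 4,0)
BGT L1: taken
r3=11|11=11
r4=4-2=2
CMP r4, #0  (cmp 2,0)
BGT L1: taken
r3=11|11=11
r4=2-2=0
CMP r4, #0  (cmp 0,0)
BGT L1: not taken
halt.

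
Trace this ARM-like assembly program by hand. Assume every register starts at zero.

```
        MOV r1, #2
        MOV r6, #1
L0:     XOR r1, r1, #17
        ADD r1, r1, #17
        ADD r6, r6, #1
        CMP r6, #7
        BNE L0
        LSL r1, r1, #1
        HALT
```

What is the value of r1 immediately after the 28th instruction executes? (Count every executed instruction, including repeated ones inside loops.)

189

after MOV r1, #2: r1=2
after MOV r6, #1: r6=1
after XOR r1, r1, #17: r1=2^17=19
after ADD r1, r1, #17: r1=19+17=36
after ADD r6, r6, #1: r6=1+1=2
CMP r6, #7  (cmp 2,7)
BNE L0: taken
after XOR r1, r1, #17: r1=36^17=53
after ADD r1, r1, #17: r1=53+17=70
after ADD r6, r6, #1: r6=2+1=3
CMP r6, #7  (cmp 3,7)
BNE L0: taken
after XOR r1, r1, #17: r1=70^17=87
after ADD r1, r1, #17: r1=87+17=104
after ADD r6, r6, #1: r6=3+1=4
CMP r6, #7  (cmp 4,7)
BNE L0: taken
after XOR r1, r1, #17: r1=104^17=121
after ADD r1, r1, #17: r1=121+17=138
after ADD r6, r6, #1: r6=4+1=5
CMP r6, #7  (cmp 5,7)
BNE L0: taken
after XOR r1, r1, #17: r1=138^17=155
after ADD r1, r1, #17: r1=155+17=172
after ADD r6, r6, #1: r6=5+1=6
CMP r6, #7  (cmp 6,7)
BNE L0: taken
after XOR r1, r1, #17: r1=172^17=189
After step 28: r1 = 189.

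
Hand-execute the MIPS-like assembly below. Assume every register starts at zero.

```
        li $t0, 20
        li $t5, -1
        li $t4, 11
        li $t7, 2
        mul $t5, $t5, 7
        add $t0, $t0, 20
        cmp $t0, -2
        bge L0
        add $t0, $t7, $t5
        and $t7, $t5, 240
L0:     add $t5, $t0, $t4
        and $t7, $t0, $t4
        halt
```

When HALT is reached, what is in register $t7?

8

after li $t0, 20: $t0=20
after li $t5, -1: $t5=-1
after li $t4, 11: $t4=11
after li $t7, 2: $t7=2
after mul $t5, $t5, 7: $t5=(-1)*7=-7
after add $t0, $t0, 20: $t0=20+20=40
cmp $t0, -2  (cmp 40,-2)
bge L0: taken
after add $t5, $t0, $t4: $t5=40+11=51
after and $t7, $t0, $t4: $t7=40&11=8
halt.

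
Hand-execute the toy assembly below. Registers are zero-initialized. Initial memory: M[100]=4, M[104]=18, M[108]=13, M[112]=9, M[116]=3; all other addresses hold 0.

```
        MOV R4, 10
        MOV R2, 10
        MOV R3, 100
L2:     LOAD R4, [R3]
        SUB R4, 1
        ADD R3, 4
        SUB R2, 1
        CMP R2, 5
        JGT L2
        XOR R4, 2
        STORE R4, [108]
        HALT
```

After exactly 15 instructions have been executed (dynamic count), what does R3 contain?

R4=10
R2=10
R3=100
R4=M[100]=4
R4=4-1=3
R3=100+4=104
R2=10-1=9
CMP R2, 5  (cmp 9,5)
JGT L2: taken
R4=M[104]=18
R4=18-1=17
R3=104+4=108
R2=9-1=8
CMP R2, 5  (cmp 8,5)
JGT L2: taken
After step 15: R3 = 108.

108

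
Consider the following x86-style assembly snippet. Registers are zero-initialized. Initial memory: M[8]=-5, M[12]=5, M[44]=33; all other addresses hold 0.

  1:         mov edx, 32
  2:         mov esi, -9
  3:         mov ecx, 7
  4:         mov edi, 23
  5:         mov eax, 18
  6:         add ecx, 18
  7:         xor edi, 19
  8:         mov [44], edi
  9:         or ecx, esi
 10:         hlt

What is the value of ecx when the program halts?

after mov edx, 32: edx=32
after mov esi, -9: esi=-9
after mov ecx, 7: ecx=7
after mov edi, 23: edi=23
after mov eax, 18: eax=18
after add ecx, 18: ecx=7+18=25
after xor edi, 19: edi=23^19=4
mov [44], edi → M[44]=4
after or ecx, esi: ecx=25|(-9)=-1
halt.

-1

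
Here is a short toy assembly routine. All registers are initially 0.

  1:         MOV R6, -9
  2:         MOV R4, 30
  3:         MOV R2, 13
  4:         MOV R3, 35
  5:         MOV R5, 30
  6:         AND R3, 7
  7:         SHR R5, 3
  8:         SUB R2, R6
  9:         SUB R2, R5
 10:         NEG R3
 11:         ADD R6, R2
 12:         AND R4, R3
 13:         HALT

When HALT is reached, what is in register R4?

28

R6=-9
R4=30
R2=13
R3=35
R5=30
R3=35&7=3
R5=30>>3=3
R2=13-(-9)=22
R2=22-3=19
R3=-(3)=-3
R6=(-9)+19=10
R4=30&(-3)=28
halt.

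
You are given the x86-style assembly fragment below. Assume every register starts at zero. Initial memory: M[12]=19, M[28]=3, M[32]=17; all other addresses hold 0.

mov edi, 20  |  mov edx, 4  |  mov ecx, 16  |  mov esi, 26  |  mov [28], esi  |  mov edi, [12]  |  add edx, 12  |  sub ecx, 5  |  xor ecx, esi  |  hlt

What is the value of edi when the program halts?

mov edi, 20 → edi=20
mov edx, 4 → edx=4
mov ecx, 16 → ecx=16
mov esi, 26 → esi=26
mov [28], esi → M[28]=26
mov edi, [12] → edi=M[12]=19
add edx, 12 → edx=4+12=16
sub ecx, 5 → ecx=16-5=11
xor ecx, esi → ecx=11^26=17
halt.

19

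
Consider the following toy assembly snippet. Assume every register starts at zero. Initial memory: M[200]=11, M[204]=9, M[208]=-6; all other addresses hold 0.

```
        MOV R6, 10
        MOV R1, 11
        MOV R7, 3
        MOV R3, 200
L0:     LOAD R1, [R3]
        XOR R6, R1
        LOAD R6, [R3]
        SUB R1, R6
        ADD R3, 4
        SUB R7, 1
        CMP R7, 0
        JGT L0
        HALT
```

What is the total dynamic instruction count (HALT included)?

29

MOV R6, 10 → R6=10
MOV R1, 11 → R1=11
MOV R7, 3 → R7=3
MOV R3, 200 → R3=200
LOAD R1, [R3] → R1=M[200]=11
XOR R6, R1 → R6=10^11=1
LOAD R6, [R3] → R6=M[200]=11
SUB R1, R6 → R1=11-11=0
ADD R3, 4 → R3=200+4=204
SUB R7, 1 → R7=3-1=2
CMP R7, 0  (cmp 2,0)
JGT L0: taken
LOAD R1, [R3] → R1=M[204]=9
XOR R6, R1 → R6=11^9=2
LOAD R6, [R3] → R6=M[204]=9
SUB R1, R6 → R1=9-9=0
ADD R3, 4 → R3=204+4=208
SUB R7, 1 → R7=2-1=1
CMP R7, 0  (cmp 1,0)
JGT L0: taken
LOAD R1, [R3] → R1=M[208]=-6
XOR R6, R1 → R6=9^(-6)=-13
LOAD R6, [R3] → R6=M[208]=-6
SUB R1, R6 → R1=(-6)-(-6)=0
ADD R3, 4 → R3=208+4=212
SUB R7, 1 → R7=1-1=0
CMP R7, 0  (cmp 0,0)
JGT L0: not taken
halt.
Total executed instructions: 29.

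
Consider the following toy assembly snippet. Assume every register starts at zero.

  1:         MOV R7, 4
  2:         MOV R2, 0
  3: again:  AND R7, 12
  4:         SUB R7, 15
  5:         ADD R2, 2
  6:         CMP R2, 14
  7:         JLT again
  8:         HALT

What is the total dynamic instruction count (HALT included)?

after MOV R7, 4: R7=4
after MOV R2, 0: R2=0
after AND R7, 12: R7=4&12=4
after SUB R7, 15: R7=4-15=-11
after ADD R2, 2: R2=0+2=2
CMP R2, 14  (cmp 2,14)
JLT again: taken
after AND R7, 12: R7=(-11)&12=4
after SUB R7, 15: R7=4-15=-11
after ADD R2, 2: R2=2+2=4
CMP R2, 14  (cmp 4,14)
JLT again: taken
after AND R7, 12: R7=(-11)&12=4
after SUB R7, 15: R7=4-15=-11
after ADD R2, 2: R2=4+2=6
CMP R2, 14  (cmp 6,14)
JLT again: taken
after AND R7, 12: R7=(-11)&12=4
after SUB R7, 15: R7=4-15=-11
after ADD R2, 2: R2=6+2=8
CMP R2, 14  (cmp 8,14)
JLT again: taken
after AND R7, 12: R7=(-11)&12=4
after SUB R7, 15: R7=4-15=-11
after ADD R2, 2: R2=8+2=10
CMP R2, 14  (cmp 10,14)
JLT again: taken
after AND R7, 12: R7=(-11)&12=4
after SUB R7, 15: R7=4-15=-11
after ADD R2, 2: R2=10+2=12
CMP R2, 14  (cmp 12,14)
JLT again: taken
after AND R7, 12: R7=(-11)&12=4
after SUB R7, 15: R7=4-15=-11
after ADD R2, 2: R2=12+2=14
CMP R2, 14  (cmp 14,14)
JLT again: not taken
halt.
Total executed instructions: 38.

38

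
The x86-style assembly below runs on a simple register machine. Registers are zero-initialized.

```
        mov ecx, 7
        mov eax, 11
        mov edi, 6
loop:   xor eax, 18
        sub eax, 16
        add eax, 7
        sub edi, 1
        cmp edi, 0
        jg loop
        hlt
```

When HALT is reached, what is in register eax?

-11

mov ecx, 7 → ecx=7
mov eax, 11 → eax=11
mov edi, 6 → edi=6
xor eax, 18 → eax=11^18=25
sub eax, 16 → eax=25-16=9
add eax, 7 → eax=9+7=16
sub edi, 1 → edi=6-1=5
cmp edi, 0  (cmp 5,0)
jg loop: taken
xor eax, 18 → eax=16^18=2
sub eax, 16 → eax=2-16=-14
add eax, 7 → eax=(-14)+7=-7
sub edi, 1 → edi=5-1=4
cmp edi, 0  (cmp 4,0)
jg loop: taken
xor eax, 18 → eax=(-7)^18=-21
sub eax, 16 → eax=(-21)-16=-37
add eax, 7 → eax=(-37)+7=-30
sub edi, 1 → edi=4-1=3
cmp edi, 0  (cmp 3,0)
jg loop: taken
xor eax, 18 → eax=(-30)^18=-16
sub eax, 16 → eax=(-16)-16=-32
add eax, 7 → eax=(-32)+7=-25
sub edi, 1 → edi=3-1=2
cmp edi, 0  (cmp 2,0)
jg loop: taken
xor eax, 18 → eax=(-25)^18=-11
sub eax, 16 → eax=(-11)-16=-27
add eax, 7 → eax=(-27)+7=-20
sub edi, 1 → edi=2-1=1
cmp edi, 0  (cmp 1,0)
jg loop: taken
xor eax, 18 → eax=(-20)^18=-2
sub eax, 16 → eax=(-2)-16=-18
add eax, 7 → eax=(-18)+7=-11
sub edi, 1 → edi=1-1=0
cmp edi, 0  (cmp 0,0)
jg loop: not taken
halt.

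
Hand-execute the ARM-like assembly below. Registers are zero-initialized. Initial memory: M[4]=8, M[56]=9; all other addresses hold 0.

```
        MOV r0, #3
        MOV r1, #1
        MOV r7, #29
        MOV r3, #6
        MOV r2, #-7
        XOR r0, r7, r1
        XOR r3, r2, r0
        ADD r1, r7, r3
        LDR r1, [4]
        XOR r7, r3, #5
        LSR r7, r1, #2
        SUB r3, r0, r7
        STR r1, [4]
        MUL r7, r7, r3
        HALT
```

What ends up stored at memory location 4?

after MOV r0, #3: r0=3
after MOV r1, #1: r1=1
after MOV r7, #29: r7=29
after MOV r3, #6: r3=6
after MOV r2, #-7: r2=-7
after XOR r0, r7, r1: r0=29^1=28
after XOR r3, r2, r0: r3=(-7)^28=-27
after ADD r1, r7, r3: r1=29+(-27)=2
after LDR r1, [4]: r1=M[4]=8
after XOR r7, r3, #5: r7=(-27)^5=-32
after LSR r7, r1, #2: r7=8>>2=2
after SUB r3, r0, r7: r3=28-2=26
STR r1, [4] → M[4]=8
after MUL r7, r7, r3: r7=2*26=52
halt.

8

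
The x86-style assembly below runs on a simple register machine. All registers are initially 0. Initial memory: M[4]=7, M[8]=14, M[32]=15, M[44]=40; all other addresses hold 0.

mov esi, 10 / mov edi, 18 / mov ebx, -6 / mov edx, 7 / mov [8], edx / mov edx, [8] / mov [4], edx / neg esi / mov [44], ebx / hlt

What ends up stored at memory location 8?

7

mov esi, 10 → esi=10
mov edi, 18 → edi=18
mov ebx, -6 → ebx=-6
mov edx, 7 → edx=7
mov [8], edx → M[8]=7
mov edx, [8] → edx=M[8]=7
mov [4], edx → M[4]=7
neg esi → esi=-(10)=-10
mov [44], ebx → M[44]=-6
halt.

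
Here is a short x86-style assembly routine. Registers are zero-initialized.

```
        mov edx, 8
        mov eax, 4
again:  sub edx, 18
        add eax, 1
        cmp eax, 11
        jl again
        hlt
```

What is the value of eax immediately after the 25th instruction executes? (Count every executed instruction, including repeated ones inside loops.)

10

after mov edx, 8: edx=8
after mov eax, 4: eax=4
after sub edx, 18: edx=8-18=-10
after add eax, 1: eax=4+1=5
cmp eax, 11  (cmp 5,11)
jl again: taken
after sub edx, 18: edx=(-10)-18=-28
after add eax, 1: eax=5+1=6
cmp eax, 11  (cmp 6,11)
jl again: taken
after sub edx, 18: edx=(-28)-18=-46
after add eax, 1: eax=6+1=7
cmp eax, 11  (cmp 7,11)
jl again: taken
after sub edx, 18: edx=(-46)-18=-64
after add eax, 1: eax=7+1=8
cmp eax, 11  (cmp 8,11)
jl again: taken
after sub edx, 18: edx=(-64)-18=-82
after add eax, 1: eax=8+1=9
cmp eax, 11  (cmp 9,11)
jl again: taken
after sub edx, 18: edx=(-82)-18=-100
after add eax, 1: eax=9+1=10
cmp eax, 11  (cmp 10,11)
After step 25: eax = 10.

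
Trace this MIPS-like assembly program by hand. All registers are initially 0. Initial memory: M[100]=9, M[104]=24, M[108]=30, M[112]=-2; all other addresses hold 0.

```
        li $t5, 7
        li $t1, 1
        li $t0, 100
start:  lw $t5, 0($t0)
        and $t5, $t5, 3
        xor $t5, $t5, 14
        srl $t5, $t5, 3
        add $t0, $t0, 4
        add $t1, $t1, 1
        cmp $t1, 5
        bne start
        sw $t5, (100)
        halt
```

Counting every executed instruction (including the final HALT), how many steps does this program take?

li $t5, 7 → $t5=7
li $t1, 1 → $t1=1
li $t0, 100 → $t0=100
lw $t5, 0($t0) → $t5=M[100]=9
and $t5, $t5, 3 → $t5=9&3=1
xor $t5, $t5, 14 → $t5=1^14=15
srl $t5, $t5, 3 → $t5=15>>3=1
add $t0, $t0, 4 → $t0=100+4=104
add $t1, $t1, 1 → $t1=1+1=2
cmp $t1, 5  (cmp 2,5)
bne start: taken
lw $t5, 0($t0) → $t5=M[104]=24
and $t5, $t5, 3 → $t5=24&3=0
xor $t5, $t5, 14 → $t5=0^14=14
srl $t5, $t5, 3 → $t5=14>>3=1
add $t0, $t0, 4 → $t0=104+4=108
add $t1, $t1, 1 → $t1=2+1=3
cmp $t1, 5  (cmp 3,5)
bne start: taken
lw $t5, 0($t0) → $t5=M[108]=30
and $t5, $t5, 3 → $t5=30&3=2
xor $t5, $t5, 14 → $t5=2^14=12
srl $t5, $t5, 3 → $t5=12>>3=1
add $t0, $t0, 4 → $t0=108+4=112
add $t1, $t1, 1 → $t1=3+1=4
cmp $t1, 5  (cmp 4,5)
bne start: taken
lw $t5, 0($t0) → $t5=M[112]=-2
and $t5, $t5, 3 → $t5=(-2)&3=2
xor $t5, $t5, 14 → $t5=2^14=12
srl $t5, $t5, 3 → $t5=12>>3=1
add $t0, $t0, 4 → $t0=112+4=116
add $t1, $t1, 1 → $t1=4+1=5
cmp $t1, 5  (cmp 5,5)
bne start: not taken
sw $t5, (100) → M[100]=1
halt.
Total executed instructions: 37.

37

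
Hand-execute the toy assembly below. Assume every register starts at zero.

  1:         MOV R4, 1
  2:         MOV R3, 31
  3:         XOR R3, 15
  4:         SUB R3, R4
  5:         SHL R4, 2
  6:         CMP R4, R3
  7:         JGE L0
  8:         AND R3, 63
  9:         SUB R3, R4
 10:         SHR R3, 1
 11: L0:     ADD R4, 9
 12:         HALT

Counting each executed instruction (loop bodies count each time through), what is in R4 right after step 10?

4

MOV R4, 1 → R4=1
MOV R3, 31 → R3=31
XOR R3, 15 → R3=31^15=16
SUB R3, R4 → R3=16-1=15
SHL R4, 2 → R4=1<<2=4
CMP R4, R3  (cmp 4,15)
JGE L0: not taken
AND R3, 63 → R3=15&63=15
SUB R3, R4 → R3=15-4=11
SHR R3, 1 → R3=11>>1=5
After step 10: R4 = 4.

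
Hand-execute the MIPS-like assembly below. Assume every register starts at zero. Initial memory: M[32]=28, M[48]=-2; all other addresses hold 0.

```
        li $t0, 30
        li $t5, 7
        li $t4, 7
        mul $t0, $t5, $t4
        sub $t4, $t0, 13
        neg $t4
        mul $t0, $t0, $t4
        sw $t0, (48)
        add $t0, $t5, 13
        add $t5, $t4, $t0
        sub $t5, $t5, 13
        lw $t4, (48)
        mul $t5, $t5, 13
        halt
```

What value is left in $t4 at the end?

$t0=30
$t5=7
$t4=7
$t0=7*7=49
$t4=49-13=36
$t4=-(36)=-36
$t0=49*(-36)=-1764
sw $t0, (48) → M[48]=-1764
$t0=7+13=20
$t5=(-36)+20=-16
$t5=(-16)-13=-29
$t4=M[48]=-1764
$t5=(-29)*13=-377
halt.

-1764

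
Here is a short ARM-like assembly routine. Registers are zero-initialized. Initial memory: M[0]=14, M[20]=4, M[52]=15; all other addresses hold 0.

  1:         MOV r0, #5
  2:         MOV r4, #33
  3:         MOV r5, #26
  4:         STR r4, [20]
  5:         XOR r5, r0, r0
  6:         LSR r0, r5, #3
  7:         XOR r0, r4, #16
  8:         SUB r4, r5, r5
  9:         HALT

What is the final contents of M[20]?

33

r0=5
r4=33
r5=26
STR r4, [20] → M[20]=33
r5=5^5=0
r0=0>>3=0
r0=33^16=49
r4=0-0=0
halt.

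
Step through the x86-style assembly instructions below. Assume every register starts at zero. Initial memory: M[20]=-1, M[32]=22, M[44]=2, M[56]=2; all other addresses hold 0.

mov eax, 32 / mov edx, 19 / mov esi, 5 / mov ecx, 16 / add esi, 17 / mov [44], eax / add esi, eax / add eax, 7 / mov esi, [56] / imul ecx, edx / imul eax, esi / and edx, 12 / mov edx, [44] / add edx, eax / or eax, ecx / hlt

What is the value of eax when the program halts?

after mov eax, 32: eax=32
after mov edx, 19: edx=19
after mov esi, 5: esi=5
after mov ecx, 16: ecx=16
after add esi, 17: esi=5+17=22
mov [44], eax → M[44]=32
after add esi, eax: esi=22+32=54
after add eax, 7: eax=32+7=39
after mov esi, [56]: esi=M[56]=2
after imul ecx, edx: ecx=16*19=304
after imul eax, esi: eax=39*2=78
after and edx, 12: edx=19&12=0
after mov edx, [44]: edx=M[44]=32
after add edx, eax: edx=32+78=110
after or eax, ecx: eax=78|304=382
halt.

382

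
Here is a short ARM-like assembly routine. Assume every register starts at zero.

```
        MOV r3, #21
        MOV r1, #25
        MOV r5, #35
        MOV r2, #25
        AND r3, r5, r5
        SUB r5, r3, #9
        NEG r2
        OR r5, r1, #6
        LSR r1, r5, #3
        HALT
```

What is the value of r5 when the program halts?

after MOV r3, #21: r3=21
after MOV r1, #25: r1=25
after MOV r5, #35: r5=35
after MOV r2, #25: r2=25
after AND r3, r5, r5: r3=35&35=35
after SUB r5, r3, #9: r5=35-9=26
after NEG r2: r2=-(25)=-25
after OR r5, r1, #6: r5=25|6=31
after LSR r1, r5, #3: r1=31>>3=3
halt.

31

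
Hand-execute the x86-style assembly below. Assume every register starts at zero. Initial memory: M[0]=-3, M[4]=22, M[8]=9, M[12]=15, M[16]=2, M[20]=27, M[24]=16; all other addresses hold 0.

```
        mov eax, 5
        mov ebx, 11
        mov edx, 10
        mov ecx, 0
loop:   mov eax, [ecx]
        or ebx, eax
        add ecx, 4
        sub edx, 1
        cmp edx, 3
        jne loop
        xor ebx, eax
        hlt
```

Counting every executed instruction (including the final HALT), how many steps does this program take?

48

eax=5
ebx=11
edx=10
ecx=0
eax=M[0]=-3
ebx=11|(-3)=-1
ecx=0+4=4
edx=10-1=9
cmp edx, 3  (cmp 9,3)
jne loop: taken
eax=M[4]=22
ebx=(-1)|22=-1
ecx=4+4=8
edx=9-1=8
cmp edx, 3  (cmp 8,3)
jne loop: taken
eax=M[8]=9
ebx=(-1)|9=-1
ecx=8+4=12
edx=8-1=7
cmp edx, 3  (cmp 7,3)
jne loop: taken
eax=M[12]=15
ebx=(-1)|15=-1
ecx=12+4=16
edx=7-1=6
cmp edx, 3  (cmp 6,3)
jne loop: taken
eax=M[16]=2
ebx=(-1)|2=-1
ecx=16+4=20
edx=6-1=5
cmp edx, 3  (cmp 5,3)
jne loop: taken
eax=M[20]=27
ebx=(-1)|27=-1
ecx=20+4=24
edx=5-1=4
cmp edx, 3  (cmp 4,3)
jne loop: taken
eax=M[24]=16
ebx=(-1)|16=-1
ecx=24+4=28
edx=4-1=3
cmp edx, 3  (cmp 3,3)
jne loop: not taken
ebx=(-1)^16=-17
halt.
Total executed instructions: 48.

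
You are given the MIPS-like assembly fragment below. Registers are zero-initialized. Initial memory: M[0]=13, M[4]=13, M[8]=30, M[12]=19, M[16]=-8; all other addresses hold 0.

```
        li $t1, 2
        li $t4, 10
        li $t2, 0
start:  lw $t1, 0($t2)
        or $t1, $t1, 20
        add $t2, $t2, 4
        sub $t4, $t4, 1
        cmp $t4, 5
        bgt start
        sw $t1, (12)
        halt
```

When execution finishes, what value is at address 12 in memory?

-4

after li $t1, 2: $t1=2
after li $t4, 10: $t4=10
after li $t2, 0: $t2=0
after lw $t1, 0($t2): $t1=M[0]=13
after or $t1, $t1, 20: $t1=13|20=29
after add $t2, $t2, 4: $t2=0+4=4
after sub $t4, $t4, 1: $t4=10-1=9
cmp $t4, 5  (cmp 9,5)
bgt start: taken
after lw $t1, 0($t2): $t1=M[4]=13
after or $t1, $t1, 20: $t1=13|20=29
after add $t2, $t2, 4: $t2=4+4=8
after sub $t4, $t4, 1: $t4=9-1=8
cmp $t4, 5  (cmp 8,5)
bgt start: taken
after lw $t1, 0($t2): $t1=M[8]=30
after or $t1, $t1, 20: $t1=30|20=30
after add $t2, $t2, 4: $t2=8+4=12
after sub $t4, $t4, 1: $t4=8-1=7
cmp $t4, 5  (cmp 7,5)
bgt start: taken
after lw $t1, 0($t2): $t1=M[12]=19
after or $t1, $t1, 20: $t1=19|20=23
after add $t2, $t2, 4: $t2=12+4=16
after sub $t4, $t4, 1: $t4=7-1=6
cmp $t4, 5  (cmp 6,5)
bgt start: taken
after lw $t1, 0($t2): $t1=M[16]=-8
after or $t1, $t1, 20: $t1=(-8)|20=-4
after add $t2, $t2, 4: $t2=16+4=20
after sub $t4, $t4, 1: $t4=6-1=5
cmp $t4, 5  (cmp 5,5)
bgt start: not taken
sw $t1, (12) → M[12]=-4
halt.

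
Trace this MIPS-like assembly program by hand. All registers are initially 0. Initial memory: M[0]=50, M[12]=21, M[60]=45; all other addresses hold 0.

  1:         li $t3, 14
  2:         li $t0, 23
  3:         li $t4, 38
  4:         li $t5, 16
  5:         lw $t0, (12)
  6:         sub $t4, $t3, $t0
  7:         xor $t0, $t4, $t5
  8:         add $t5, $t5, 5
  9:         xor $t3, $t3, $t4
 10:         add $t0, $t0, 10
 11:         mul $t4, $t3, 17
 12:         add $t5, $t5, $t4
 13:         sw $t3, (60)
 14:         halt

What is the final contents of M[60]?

-9

after li $t3, 14: $t3=14
after li $t0, 23: $t0=23
after li $t4, 38: $t4=38
after li $t5, 16: $t5=16
after lw $t0, (12): $t0=M[12]=21
after sub $t4, $t3, $t0: $t4=14-21=-7
after xor $t0, $t4, $t5: $t0=(-7)^16=-23
after add $t5, $t5, 5: $t5=16+5=21
after xor $t3, $t3, $t4: $t3=14^(-7)=-9
after add $t0, $t0, 10: $t0=(-23)+10=-13
after mul $t4, $t3, 17: $t4=(-9)*17=-153
after add $t5, $t5, $t4: $t5=21+(-153)=-132
sw $t3, (60) → M[60]=-9
halt.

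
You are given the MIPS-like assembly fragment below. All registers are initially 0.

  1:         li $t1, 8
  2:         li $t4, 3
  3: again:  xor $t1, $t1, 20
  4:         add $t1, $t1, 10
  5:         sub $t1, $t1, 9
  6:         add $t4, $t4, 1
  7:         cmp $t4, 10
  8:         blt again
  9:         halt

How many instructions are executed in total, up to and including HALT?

after li $t1, 8: $t1=8
after li $t4, 3: $t4=3
after xor $t1, $t1, 20: $t1=8^20=28
after add $t1, $t1, 10: $t1=28+10=38
after sub $t1, $t1, 9: $t1=38-9=29
after add $t4, $t4, 1: $t4=3+1=4
cmp $t4, 10  (cmp 4,10)
blt again: taken
after xor $t1, $t1, 20: $t1=29^20=9
after add $t1, $t1, 10: $t1=9+10=19
after sub $t1, $t1, 9: $t1=19-9=10
after add $t4, $t4, 1: $t4=4+1=5
cmp $t4, 10  (cmp 5,10)
blt again: taken
after xor $t1, $t1, 20: $t1=10^20=30
after add $t1, $t1, 10: $t1=30+10=40
after sub $t1, $t1, 9: $t1=40-9=31
after add $t4, $t4, 1: $t4=5+1=6
cmp $t4, 10  (cmp 6,10)
blt again: taken
after xor $t1, $t1, 20: $t1=31^20=11
after add $t1, $t1, 10: $t1=11+10=21
after sub $t1, $t1, 9: $t1=21-9=12
after add $t4, $t4, 1: $t4=6+1=7
cmp $t4, 10  (cmp 7,10)
blt again: taken
after xor $t1, $t1, 20: $t1=12^20=24
after add $t1, $t1, 10: $t1=24+10=34
after sub $t1, $t1, 9: $t1=34-9=25
after add $t4, $t4, 1: $t4=7+1=8
cmp $t4, 10  (cmp 8,10)
blt again: taken
after xor $t1, $t1, 20: $t1=25^20=13
after add $t1, $t1, 10: $t1=13+10=23
after sub $t1, $t1, 9: $t1=23-9=14
after add $t4, $t4, 1: $t4=8+1=9
cmp $t4, 10  (cmp 9,10)
blt again: taken
after xor $t1, $t1, 20: $t1=14^20=26
after add $t1, $t1, 10: $t1=26+10=36
after sub $t1, $t1, 9: $t1=36-9=27
after add $t4, $t4, 1: $t4=9+1=10
cmp $t4, 10  (cmp 10,10)
blt again: not taken
halt.
Total executed instructions: 45.

45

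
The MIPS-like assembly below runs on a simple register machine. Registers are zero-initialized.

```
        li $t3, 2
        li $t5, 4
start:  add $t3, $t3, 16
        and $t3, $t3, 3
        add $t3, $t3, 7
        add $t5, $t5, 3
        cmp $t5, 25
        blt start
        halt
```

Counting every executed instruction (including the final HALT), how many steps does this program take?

45

li $t3, 2 → $t3=2
li $t5, 4 → $t5=4
add $t3, $t3, 16 → $t3=2+16=18
and $t3, $t3, 3 → $t3=18&3=2
add $t3, $t3, 7 → $t3=2+7=9
add $t5, $t5, 3 → $t5=4+3=7
cmp $t5, 25  (cmp 7,25)
blt start: taken
add $t3, $t3, 16 → $t3=9+16=25
and $t3, $t3, 3 → $t3=25&3=1
add $t3, $t3, 7 → $t3=1+7=8
add $t5, $t5, 3 → $t5=7+3=10
cmp $t5, 25  (cmp 10,25)
blt start: taken
add $t3, $t3, 16 → $t3=8+16=24
and $t3, $t3, 3 → $t3=24&3=0
add $t3, $t3, 7 → $t3=0+7=7
add $t5, $t5, 3 → $t5=10+3=13
cmp $t5, 25  (cmp 13,25)
blt start: taken
add $t3, $t3, 16 → $t3=7+16=23
and $t3, $t3, 3 → $t3=23&3=3
add $t3, $t3, 7 → $t3=3+7=10
add $t5, $t5, 3 → $t5=13+3=16
cmp $t5, 25  (cmp 16,25)
blt start: taken
add $t3, $t3, 16 → $t3=10+16=26
and $t3, $t3, 3 → $t3=26&3=2
add $t3, $t3, 7 → $t3=2+7=9
add $t5, $t5, 3 → $t5=16+3=19
cmp $t5, 25  (cmp 19,25)
blt start: taken
add $t3, $t3, 16 → $t3=9+16=25
and $t3, $t3, 3 → $t3=25&3=1
add $t3, $t3, 7 → $t3=1+7=8
add $t5, $t5, 3 → $t5=19+3=22
cmp $t5, 25  (cmp 22,25)
blt start: taken
add $t3, $t3, 16 → $t3=8+16=24
and $t3, $t3, 3 → $t3=24&3=0
add $t3, $t3, 7 → $t3=0+7=7
add $t5, $t5, 3 → $t5=22+3=25
cmp $t5, 25  (cmp 25,25)
blt start: not taken
halt.
Total executed instructions: 45.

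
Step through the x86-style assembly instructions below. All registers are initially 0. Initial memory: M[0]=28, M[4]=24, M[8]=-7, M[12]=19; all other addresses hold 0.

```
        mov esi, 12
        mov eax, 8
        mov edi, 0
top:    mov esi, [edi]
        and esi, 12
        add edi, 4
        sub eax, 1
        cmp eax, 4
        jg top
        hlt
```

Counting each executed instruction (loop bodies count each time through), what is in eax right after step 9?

7

esi=12
eax=8
edi=0
esi=M[0]=28
esi=28&12=12
edi=0+4=4
eax=8-1=7
cmp eax, 4  (cmp 7,4)
jg top: taken
After step 9: eax = 7.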